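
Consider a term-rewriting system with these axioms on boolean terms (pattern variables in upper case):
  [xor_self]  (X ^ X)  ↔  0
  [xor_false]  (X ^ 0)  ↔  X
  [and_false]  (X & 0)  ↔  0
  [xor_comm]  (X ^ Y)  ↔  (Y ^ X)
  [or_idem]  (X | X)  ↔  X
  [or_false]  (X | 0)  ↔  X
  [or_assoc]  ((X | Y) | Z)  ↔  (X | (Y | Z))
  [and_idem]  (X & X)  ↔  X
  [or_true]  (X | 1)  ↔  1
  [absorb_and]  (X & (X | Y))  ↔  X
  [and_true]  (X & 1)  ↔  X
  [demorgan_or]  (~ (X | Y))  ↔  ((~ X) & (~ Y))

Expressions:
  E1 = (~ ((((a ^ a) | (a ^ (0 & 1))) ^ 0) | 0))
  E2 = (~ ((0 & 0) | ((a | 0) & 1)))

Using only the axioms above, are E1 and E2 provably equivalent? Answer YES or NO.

YES

step 1: and_true (→) rewrites (0 & 1) into 0, now (~ ((((a ^ a) | (a ^ 0)) ^ 0) | 0))
step 2: or_false (→) rewrites ((((a ^ a) | (a ^ 0)) ^ 0) | 0) into (((a ^ a) | (a ^ 0)) ^ 0), now (~ (((a ^ a) | (a ^ 0)) ^ 0))
step 3: xor_self (→) rewrites (a ^ a) into 0, now (~ ((0 | (a ^ 0)) ^ 0))
step 4: xor_false (→) rewrites ((0 | (a ^ 0)) ^ 0) into (0 | (a ^ 0)), now (~ (0 | (a ^ 0)))
step 5: xor_false (→) rewrites (a ^ 0) into a, now (~ (0 | a))
step 6: and_idem (←) rewrites 0 into (0 & 0), now (~ ((0 & 0) | a))
step 7: or_false (←) rewrites a into (a | 0), now (~ ((0 & 0) | (a | 0)))
step 8: and_true (←) rewrites (a | 0) into ((a | 0) & 1), which is E2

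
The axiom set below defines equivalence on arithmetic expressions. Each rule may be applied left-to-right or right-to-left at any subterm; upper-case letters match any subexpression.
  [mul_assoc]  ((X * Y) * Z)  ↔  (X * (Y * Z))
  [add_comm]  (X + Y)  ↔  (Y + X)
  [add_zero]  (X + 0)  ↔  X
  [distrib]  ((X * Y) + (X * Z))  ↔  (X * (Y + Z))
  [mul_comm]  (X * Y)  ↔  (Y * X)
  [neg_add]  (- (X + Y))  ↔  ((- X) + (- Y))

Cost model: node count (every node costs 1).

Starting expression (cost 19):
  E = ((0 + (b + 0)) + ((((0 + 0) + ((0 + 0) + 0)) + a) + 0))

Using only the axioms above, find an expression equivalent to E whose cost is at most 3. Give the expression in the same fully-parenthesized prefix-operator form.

(a + b)   [cost 3]

(1) (0 + 0)  =[add_zero →]=  0    ⊢ ((0 + (b + 0)) + ((((0 + 0) + (0 + 0)) + a) + 0))
(2) (((0 + 0) + (0 + 0)) + a)  =[add_comm →]=  (a + ((0 + 0) + (0 + 0)))    ⊢ ((0 + (b + 0)) + ((a + ((0 + 0) + (0 + 0))) + 0))
(3) ((0 + (b + 0)) + ((a + ((0 + 0) + (0 + 0))) + 0))  =[add_comm →]=  (((a + ((0 + 0) + (0 + 0))) + 0) + (0 + (b + 0)))
(4) (b + 0)  =[add_zero →]=  b    ⊢ (((a + ((0 + 0) + (0 + 0))) + 0) + (0 + b))
(5) (0 + 0)  =[add_zero →]=  0    ⊢ (((a + ((0 + 0) + 0)) + 0) + (0 + b))
(6) ((a + ((0 + 0) + 0)) + 0)  =[add_zero →]=  (a + ((0 + 0) + 0))    ⊢ ((a + ((0 + 0) + 0)) + (0 + b))
(7) ((a + ((0 + 0) + 0)) + (0 + b))  =[add_comm →]=  ((0 + b) + (a + ((0 + 0) + 0)))
(8) (0 + 0)  =[add_zero →]=  0    ⊢ ((0 + b) + (a + (0 + 0)))
(9) (0 + b)  =[add_comm →]=  (b + 0)    ⊢ ((b + 0) + (a + (0 + 0)))
(10) (0 + 0)  =[add_zero →]=  0    ⊢ ((b + 0) + (a + 0))
(11) ((b + 0) + (a + 0))  =[add_comm →]=  ((a + 0) + (b + 0))
(12) (b + 0)  =[add_zero →]=  b    ⊢ ((a + 0) + b)
(13) (a + 0)  =[add_zero →]=  a    ⊢ cost 3, within 3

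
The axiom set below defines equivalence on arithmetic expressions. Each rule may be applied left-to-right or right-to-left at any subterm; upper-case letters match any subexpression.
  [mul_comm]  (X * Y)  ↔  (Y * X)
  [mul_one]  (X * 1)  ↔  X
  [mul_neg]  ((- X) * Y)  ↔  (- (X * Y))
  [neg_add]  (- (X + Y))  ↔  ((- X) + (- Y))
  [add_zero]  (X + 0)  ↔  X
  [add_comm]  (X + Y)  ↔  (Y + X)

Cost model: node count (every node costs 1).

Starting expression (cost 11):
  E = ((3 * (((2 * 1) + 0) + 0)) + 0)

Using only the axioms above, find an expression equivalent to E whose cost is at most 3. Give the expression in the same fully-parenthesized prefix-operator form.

(1) ((3 * (((2 * 1) + 0) + 0)) + 0)  =[add_zero →]=  (3 * (((2 * 1) + 0) + 0))
(2) (3 * (((2 * 1) + 0) + 0))  =[mul_comm →]=  ((((2 * 1) + 0) + 0) * 3)
(3) (((2 * 1) + 0) + 0)  =[add_zero →]=  ((2 * 1) + 0)    ⊢ (((2 * 1) + 0) * 3)
(4) (2 * 1)  =[mul_one →]=  2    ⊢ ((2 + 0) * 3)
(5) (2 + 0)  =[add_zero →]=  2    ⊢ cost 3, within 3

(2 * 3)   [cost 3]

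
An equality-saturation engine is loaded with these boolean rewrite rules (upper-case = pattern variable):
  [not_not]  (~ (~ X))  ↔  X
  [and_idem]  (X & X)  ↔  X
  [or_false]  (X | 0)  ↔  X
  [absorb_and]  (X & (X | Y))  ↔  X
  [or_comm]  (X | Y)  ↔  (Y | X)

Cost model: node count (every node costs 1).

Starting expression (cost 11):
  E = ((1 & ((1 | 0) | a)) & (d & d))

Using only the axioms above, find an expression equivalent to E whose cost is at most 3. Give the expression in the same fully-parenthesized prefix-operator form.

(1) (d & d)  =[and_idem →]=  d    ⊢ ((1 & ((1 | 0) | a)) & d)
(2) (1 | 0)  =[or_false →]=  1    ⊢ ((1 & (1 | a)) & d)
(3) (1 & (1 | a))  =[absorb_and →]=  1    ⊢ cost 3, within 3

(1 & d)   [cost 3]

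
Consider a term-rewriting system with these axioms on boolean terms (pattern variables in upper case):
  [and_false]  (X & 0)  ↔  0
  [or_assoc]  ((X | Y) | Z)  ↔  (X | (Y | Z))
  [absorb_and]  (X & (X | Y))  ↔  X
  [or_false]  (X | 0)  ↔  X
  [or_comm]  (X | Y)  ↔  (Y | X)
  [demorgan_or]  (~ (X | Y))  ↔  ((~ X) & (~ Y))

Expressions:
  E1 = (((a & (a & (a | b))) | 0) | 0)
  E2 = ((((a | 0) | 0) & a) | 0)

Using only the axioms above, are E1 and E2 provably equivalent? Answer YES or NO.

(1) (((a & (a & (a | b))) | 0) | 0)  =[or_false →]=  ((a & (a & (a | b))) | 0)
(2) ((a & (a & (a | b))) | 0)  =[or_false →]=  (a & (a & (a | b)))
(3) (a & (a | b))  =[absorb_and →]=  a    ⊢ (a & a)
(4) a  =[or_false ←]=  (a | 0)    ⊢ ((a | 0) & a)
(5) ((a | 0) & a)  =[or_false ←]=  (((a | 0) & a) | 0)
(6) (a | 0)  =[or_false ←]=  ((a | 0) | 0)    ⊢ E2

YES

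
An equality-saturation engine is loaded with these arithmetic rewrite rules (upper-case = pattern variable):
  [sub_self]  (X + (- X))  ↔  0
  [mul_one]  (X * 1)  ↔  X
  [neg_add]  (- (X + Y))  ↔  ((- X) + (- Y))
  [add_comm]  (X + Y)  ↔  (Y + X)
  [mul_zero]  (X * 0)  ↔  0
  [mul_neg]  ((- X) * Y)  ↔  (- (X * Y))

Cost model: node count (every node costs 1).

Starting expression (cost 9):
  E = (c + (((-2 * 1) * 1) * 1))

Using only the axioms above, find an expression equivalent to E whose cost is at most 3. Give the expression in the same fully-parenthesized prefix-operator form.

(c + -2)   [cost 3]

(1) (-2 * 1)  =[mul_one →]=  -2    ⊢ (c + ((-2 * 1) * 1))
(2) (-2 * 1)  =[mul_one →]=  -2    ⊢ (c + (-2 * 1))
(3) (-2 * 1)  =[mul_one →]=  -2    ⊢ cost 3, within 3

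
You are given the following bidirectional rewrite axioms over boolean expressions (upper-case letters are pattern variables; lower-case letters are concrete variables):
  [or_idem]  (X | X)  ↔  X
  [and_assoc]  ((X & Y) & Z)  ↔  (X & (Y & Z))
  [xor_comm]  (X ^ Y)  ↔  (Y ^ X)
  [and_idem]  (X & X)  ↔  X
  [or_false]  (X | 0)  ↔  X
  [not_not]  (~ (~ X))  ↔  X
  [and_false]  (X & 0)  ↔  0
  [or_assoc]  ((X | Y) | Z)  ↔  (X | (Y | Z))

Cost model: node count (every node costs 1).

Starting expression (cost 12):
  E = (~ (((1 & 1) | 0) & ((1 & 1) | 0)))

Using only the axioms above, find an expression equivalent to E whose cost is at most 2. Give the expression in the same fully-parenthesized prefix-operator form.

(~ 1)   [cost 2]

step 1: and_idem (→) rewrites (((1 & 1) | 0) & ((1 & 1) | 0)) into ((1 & 1) | 0), now (~ ((1 & 1) | 0))
step 2: and_idem (→) rewrites (1 & 1) into 1, now (~ (1 | 0))
step 3: or_false (→) rewrites (1 | 0) into 1, reaching cost 2 (bound 2)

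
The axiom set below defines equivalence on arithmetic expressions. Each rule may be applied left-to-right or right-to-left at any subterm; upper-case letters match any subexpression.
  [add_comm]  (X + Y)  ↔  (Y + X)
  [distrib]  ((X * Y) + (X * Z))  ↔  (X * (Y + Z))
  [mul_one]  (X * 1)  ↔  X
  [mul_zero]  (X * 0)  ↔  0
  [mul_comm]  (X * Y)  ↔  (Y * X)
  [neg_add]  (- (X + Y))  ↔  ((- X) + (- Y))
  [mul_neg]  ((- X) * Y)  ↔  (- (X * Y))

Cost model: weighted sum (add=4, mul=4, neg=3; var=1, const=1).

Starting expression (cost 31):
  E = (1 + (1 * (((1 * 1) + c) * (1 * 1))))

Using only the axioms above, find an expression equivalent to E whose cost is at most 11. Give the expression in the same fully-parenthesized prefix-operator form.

step 1: mul_one (→) rewrites (1 * 1) into 1, now (1 + (1 * ((1 + c) * (1 * 1))))
step 2: mul_one (→) rewrites (1 * 1) into 1, now (1 + (1 * ((1 + c) * 1)))
step 3: add_comm (→) rewrites (1 + c) into (c + 1), now (1 + (1 * ((c + 1) * 1)))
step 4: mul_comm (→) rewrites (1 * ((c + 1) * 1)) into (((c + 1) * 1) * 1), now (1 + (((c + 1) * 1) * 1))
step 5: mul_one (→) rewrites ((c + 1) * 1) into (c + 1), now (1 + ((c + 1) * 1))
step 6: mul_one (→) rewrites ((c + 1) * 1) into (c + 1), reaching cost 11 (bound 11)

(1 + (c + 1))   [cost 11]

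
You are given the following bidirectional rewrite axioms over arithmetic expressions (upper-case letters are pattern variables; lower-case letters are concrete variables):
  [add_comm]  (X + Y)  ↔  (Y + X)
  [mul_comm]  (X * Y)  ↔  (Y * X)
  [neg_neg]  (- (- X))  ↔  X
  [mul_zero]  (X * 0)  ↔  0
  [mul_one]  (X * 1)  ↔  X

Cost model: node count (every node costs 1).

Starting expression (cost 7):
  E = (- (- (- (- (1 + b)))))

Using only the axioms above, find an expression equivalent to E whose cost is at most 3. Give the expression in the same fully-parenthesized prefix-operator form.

(1) (- (- (1 + b)))  =[neg_neg →]=  (1 + b)    ⊢ (- (- (1 + b)))
(2) (- (- (1 + b)))  =[neg_neg →]=  (1 + b)    ⊢ cost 3, within 3

(1 + b)   [cost 3]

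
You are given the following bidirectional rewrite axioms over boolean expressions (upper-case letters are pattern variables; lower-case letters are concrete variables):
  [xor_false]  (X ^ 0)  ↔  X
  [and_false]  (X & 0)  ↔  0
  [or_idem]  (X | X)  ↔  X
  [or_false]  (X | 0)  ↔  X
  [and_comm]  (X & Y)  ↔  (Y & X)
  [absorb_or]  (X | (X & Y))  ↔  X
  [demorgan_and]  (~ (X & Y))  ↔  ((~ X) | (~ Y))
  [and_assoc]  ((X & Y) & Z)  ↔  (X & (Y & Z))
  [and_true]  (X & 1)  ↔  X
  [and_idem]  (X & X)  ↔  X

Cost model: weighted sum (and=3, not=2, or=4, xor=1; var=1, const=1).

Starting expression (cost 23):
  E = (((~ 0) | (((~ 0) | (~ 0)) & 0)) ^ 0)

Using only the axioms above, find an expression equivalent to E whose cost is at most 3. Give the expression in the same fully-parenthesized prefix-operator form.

1. [or_idem →] ((~ 0) | (~ 0))  →  (~ 0);  E = (((~ 0) | ((~ 0) & 0)) ^ 0)
2. [xor_false →] (((~ 0) | ((~ 0) & 0)) ^ 0)  →  ((~ 0) | ((~ 0) & 0))
3. [absorb_or →] ((~ 0) | ((~ 0) & 0))  →  (~ 0);  cost 3 ≤ 3, done

(~ 0)   [cost 3]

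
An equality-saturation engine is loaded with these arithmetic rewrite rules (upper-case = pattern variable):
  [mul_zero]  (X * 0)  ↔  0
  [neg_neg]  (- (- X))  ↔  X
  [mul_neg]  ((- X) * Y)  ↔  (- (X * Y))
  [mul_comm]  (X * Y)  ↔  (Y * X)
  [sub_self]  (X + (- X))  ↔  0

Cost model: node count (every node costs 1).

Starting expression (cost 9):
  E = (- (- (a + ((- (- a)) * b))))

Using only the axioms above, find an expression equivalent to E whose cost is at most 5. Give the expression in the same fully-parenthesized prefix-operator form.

1. [mul_comm →] ((- (- a)) * b)  →  (b * (- (- a)));  E = (- (- (a + (b * (- (- a))))))
2. [neg_neg →] (- (- a))  →  a;  E = (- (- (a + (b * a))))
3. [neg_neg →] (- (- (a + (b * a))))  →  (a + (b * a));  cost 5 ≤ 5, done

(a + (b * a))   [cost 5]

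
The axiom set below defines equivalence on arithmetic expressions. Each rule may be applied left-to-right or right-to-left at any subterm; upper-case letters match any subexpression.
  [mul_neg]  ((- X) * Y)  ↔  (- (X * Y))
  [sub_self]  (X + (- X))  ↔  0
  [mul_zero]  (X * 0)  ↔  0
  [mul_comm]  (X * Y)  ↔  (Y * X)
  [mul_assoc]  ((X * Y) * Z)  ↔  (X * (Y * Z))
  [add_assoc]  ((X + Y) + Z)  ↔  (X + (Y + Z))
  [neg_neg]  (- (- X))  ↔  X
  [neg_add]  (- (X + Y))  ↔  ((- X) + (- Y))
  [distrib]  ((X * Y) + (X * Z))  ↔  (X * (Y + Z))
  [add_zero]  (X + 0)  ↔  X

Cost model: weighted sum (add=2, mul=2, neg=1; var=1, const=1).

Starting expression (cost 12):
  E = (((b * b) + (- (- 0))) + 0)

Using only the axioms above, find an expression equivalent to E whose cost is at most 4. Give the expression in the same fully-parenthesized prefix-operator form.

(b * b)   [cost 4]

1. [neg_neg →] (- (- 0))  →  0;  E = (((b * b) + 0) + 0)
2. [add_zero →] ((b * b) + 0)  →  (b * b);  E = ((b * b) + 0)
3. [add_zero →] ((b * b) + 0)  →  (b * b);  cost 4 ≤ 4, done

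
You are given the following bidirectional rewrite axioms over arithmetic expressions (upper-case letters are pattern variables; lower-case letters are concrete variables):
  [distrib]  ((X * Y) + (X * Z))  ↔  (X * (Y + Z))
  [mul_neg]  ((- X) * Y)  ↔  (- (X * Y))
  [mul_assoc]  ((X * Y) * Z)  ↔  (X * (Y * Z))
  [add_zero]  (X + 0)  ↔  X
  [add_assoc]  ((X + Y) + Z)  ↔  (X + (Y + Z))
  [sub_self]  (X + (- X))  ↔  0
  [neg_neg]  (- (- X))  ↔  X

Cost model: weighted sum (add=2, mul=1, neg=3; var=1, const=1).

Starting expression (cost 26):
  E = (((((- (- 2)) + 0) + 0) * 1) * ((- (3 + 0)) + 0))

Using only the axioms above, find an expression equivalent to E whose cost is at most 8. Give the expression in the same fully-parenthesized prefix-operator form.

((2 * 1) * (- 3))   [cost 8]

(1) ((- (- 2)) + 0)  =[add_zero →]=  (- (- 2))    ⊢ ((((- (- 2)) + 0) * 1) * ((- (3 + 0)) + 0))
(2) (3 + 0)  =[add_zero →]=  3    ⊢ ((((- (- 2)) + 0) * 1) * ((- 3) + 0))
(3) ((- 3) + 0)  =[add_zero →]=  (- 3)    ⊢ ((((- (- 2)) + 0) * 1) * (- 3))
(4) (- (- 2))  =[neg_neg →]=  2    ⊢ (((2 + 0) * 1) * (- 3))
(5) (2 + 0)  =[add_zero →]=  2    ⊢ cost 8, within 8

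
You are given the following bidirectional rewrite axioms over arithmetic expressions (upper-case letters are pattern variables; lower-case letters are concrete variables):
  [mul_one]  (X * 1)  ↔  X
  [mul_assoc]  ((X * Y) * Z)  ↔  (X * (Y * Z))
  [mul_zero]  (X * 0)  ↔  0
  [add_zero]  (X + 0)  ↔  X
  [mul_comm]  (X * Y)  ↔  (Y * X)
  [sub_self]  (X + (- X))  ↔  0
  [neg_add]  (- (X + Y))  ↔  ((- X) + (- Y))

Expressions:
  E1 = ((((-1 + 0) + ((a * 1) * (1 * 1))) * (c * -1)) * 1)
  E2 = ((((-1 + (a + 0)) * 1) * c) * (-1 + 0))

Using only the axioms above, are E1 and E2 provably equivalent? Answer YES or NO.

YES

1. [mul_one →] ((((-1 + 0) + ((a * 1) * (1 * 1))) * (c * -1)) * 1)  →  (((-1 + 0) + ((a * 1) * (1 * 1))) * (c * -1))
2. [mul_one →] (1 * 1)  →  1;  E1 = (((-1 + 0) + ((a * 1) * 1)) * (c * -1))
3. [mul_one →] (a * 1)  →  a;  E1 = (((-1 + 0) + (a * 1)) * (c * -1))
4. [add_zero →] (-1 + 0)  →  -1;  E1 = ((-1 + (a * 1)) * (c * -1))
5. [mul_one →] (a * 1)  →  a;  E1 = ((-1 + a) * (c * -1))
6. [add_zero ←] -1  →  (-1 + 0);  E1 = ((-1 + a) * (c * (-1 + 0)))
7. [mul_one ←] (-1 + a)  →  ((-1 + a) * 1);  E1 = (((-1 + a) * 1) * (c * (-1 + 0)))
8. [mul_assoc ←] (((-1 + a) * 1) * (c * (-1 + 0)))  →  ((((-1 + a) * 1) * c) * (-1 + 0))
9. [add_zero ←] a  →  (a + 0);  this is E2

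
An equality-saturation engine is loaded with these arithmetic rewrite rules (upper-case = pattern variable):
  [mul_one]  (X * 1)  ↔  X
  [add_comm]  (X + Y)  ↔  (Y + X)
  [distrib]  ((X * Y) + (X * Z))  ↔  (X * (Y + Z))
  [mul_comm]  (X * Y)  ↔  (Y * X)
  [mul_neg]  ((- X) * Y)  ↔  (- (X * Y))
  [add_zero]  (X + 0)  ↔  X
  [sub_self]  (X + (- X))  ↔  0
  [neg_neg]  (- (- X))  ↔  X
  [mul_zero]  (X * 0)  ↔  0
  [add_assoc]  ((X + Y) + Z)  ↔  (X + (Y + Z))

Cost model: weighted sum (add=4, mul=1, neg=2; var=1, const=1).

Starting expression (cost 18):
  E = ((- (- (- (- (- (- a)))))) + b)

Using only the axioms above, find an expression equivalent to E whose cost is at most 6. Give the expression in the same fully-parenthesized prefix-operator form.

(a + b)   [cost 6]

step 1: neg_neg (→) rewrites (- (- (- (- a)))) into (- (- a)), now ((- (- (- (- a)))) + b)
step 2: neg_neg (→) rewrites (- (- a)) into a, now ((- (- a)) + b)
step 3: neg_neg (→) rewrites (- (- a)) into a, reaching cost 6 (bound 6)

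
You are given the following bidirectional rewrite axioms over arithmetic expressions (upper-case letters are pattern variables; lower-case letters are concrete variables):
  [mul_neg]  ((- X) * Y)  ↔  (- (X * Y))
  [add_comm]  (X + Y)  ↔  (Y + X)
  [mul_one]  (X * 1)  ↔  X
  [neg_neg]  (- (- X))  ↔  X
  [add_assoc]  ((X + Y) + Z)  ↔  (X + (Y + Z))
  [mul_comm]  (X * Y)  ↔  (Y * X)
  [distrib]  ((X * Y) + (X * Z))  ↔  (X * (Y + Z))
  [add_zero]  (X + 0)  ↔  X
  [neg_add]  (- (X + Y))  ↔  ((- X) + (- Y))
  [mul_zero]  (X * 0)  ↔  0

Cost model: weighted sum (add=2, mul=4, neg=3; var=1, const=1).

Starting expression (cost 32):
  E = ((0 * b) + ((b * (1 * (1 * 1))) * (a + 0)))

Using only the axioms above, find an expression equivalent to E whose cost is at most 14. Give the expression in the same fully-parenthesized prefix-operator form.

1. [mul_one →] (1 * 1)  →  1;  E = ((0 * b) + ((b * (1 * 1)) * (a + 0)))
2. [mul_one →] (1 * 1)  →  1;  E = ((0 * b) + ((b * 1) * (a + 0)))
3. [add_zero →] (a + 0)  →  a;  E = ((0 * b) + ((b * 1) * a))
4. [mul_one →] (b * 1)  →  b;  cost 14 ≤ 14, done

((0 * b) + (b * a))   [cost 14]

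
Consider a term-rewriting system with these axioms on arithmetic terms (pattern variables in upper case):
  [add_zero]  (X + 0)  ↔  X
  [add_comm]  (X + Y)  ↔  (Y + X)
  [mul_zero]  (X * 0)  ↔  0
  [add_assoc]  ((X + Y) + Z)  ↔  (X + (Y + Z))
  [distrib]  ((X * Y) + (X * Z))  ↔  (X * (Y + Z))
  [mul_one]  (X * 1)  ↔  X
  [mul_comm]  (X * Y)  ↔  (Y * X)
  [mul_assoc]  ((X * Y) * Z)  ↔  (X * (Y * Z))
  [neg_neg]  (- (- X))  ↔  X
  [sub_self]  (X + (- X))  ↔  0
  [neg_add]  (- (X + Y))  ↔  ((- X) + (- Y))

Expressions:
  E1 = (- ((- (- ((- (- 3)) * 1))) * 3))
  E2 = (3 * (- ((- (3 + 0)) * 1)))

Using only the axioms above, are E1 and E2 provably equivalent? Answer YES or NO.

The axioms are sound identities: if E1 ↔* E2 then E1 and E2 evaluate identically under any assignment.
Under the empty assignment (no variables occur): E1 evaluates to -9, E2 to 9. Distinct ⇒ no rewrite sequence connects them.

NO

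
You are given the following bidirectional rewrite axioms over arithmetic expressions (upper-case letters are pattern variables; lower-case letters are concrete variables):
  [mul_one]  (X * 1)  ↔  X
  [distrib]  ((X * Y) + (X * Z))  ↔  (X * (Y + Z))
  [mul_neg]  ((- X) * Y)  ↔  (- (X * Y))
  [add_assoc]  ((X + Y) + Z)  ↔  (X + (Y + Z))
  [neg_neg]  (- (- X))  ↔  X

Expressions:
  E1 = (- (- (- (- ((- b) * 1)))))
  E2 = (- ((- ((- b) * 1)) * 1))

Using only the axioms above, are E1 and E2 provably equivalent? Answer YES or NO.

step 1: mul_one (→) rewrites ((- b) * 1) into (- b), now (- (- (- (- (- b)))))
step 2: neg_neg (→) rewrites (- (- (- b))) into (- b), now (- (- (- b)))
step 3: neg_neg (→) rewrites (- (- b)) into b, now (- b)
step 4: mul_one (←) rewrites (- b) into ((- b) * 1)
step 5: neg_neg (←) rewrites ((- b) * 1) into (- (- ((- b) * 1)))
step 6: mul_one (←) rewrites (- ((- b) * 1)) into ((- ((- b) * 1)) * 1), which is E2

YES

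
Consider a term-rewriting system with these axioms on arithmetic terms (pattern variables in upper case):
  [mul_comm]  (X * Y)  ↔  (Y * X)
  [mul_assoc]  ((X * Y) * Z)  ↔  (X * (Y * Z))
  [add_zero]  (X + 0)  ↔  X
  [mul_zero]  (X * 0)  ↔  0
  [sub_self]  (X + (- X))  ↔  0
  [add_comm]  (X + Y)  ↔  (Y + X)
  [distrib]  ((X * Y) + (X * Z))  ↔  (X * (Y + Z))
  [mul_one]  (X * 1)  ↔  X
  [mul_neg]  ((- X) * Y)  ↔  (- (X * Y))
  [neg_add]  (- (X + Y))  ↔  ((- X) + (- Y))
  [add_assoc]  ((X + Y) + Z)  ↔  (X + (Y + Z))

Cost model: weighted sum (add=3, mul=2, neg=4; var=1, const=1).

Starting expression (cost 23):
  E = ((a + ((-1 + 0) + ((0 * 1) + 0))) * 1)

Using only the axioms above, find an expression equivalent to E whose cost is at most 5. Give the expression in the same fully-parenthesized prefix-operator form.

(-1 + a)   [cost 5]

(1) ((a + ((-1 + 0) + ((0 * 1) + 0))) * 1)  =[mul_one →]=  (a + ((-1 + 0) + ((0 * 1) + 0)))
(2) (0 * 1)  =[mul_one →]=  0    ⊢ (a + ((-1 + 0) + (0 + 0)))
(3) (a + ((-1 + 0) + (0 + 0)))  =[add_comm →]=  (((-1 + 0) + (0 + 0)) + a)
(4) (0 + 0)  =[add_zero →]=  0    ⊢ (((-1 + 0) + 0) + a)
(5) ((-1 + 0) + 0)  =[add_zero →]=  (-1 + 0)    ⊢ ((-1 + 0) + a)
(6) (-1 + 0)  =[add_zero →]=  -1    ⊢ cost 5, within 5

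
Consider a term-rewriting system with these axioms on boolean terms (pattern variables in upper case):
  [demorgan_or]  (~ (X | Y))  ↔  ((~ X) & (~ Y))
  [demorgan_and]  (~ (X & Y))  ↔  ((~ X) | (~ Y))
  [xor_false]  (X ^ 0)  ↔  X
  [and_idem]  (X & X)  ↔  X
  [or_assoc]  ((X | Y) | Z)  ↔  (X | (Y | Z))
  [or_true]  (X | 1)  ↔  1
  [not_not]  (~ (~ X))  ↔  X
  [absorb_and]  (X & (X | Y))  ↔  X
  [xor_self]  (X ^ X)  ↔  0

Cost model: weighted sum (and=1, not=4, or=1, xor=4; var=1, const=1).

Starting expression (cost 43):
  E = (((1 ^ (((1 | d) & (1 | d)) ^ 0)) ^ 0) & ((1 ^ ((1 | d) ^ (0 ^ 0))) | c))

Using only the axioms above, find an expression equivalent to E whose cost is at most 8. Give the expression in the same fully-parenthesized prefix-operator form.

(1 ^ (1 | d))   [cost 8]

(1) ((1 | d) & (1 | d))  =[and_idem →]=  (1 | d)    ⊢ (((1 ^ ((1 | d) ^ 0)) ^ 0) & ((1 ^ ((1 | d) ^ (0 ^ 0))) | c))
(2) (0 ^ 0)  =[xor_false →]=  0    ⊢ (((1 ^ ((1 | d) ^ 0)) ^ 0) & ((1 ^ ((1 | d) ^ 0)) | c))
(3) ((1 ^ ((1 | d) ^ 0)) ^ 0)  =[xor_false →]=  (1 ^ ((1 | d) ^ 0))    ⊢ ((1 ^ ((1 | d) ^ 0)) & ((1 ^ ((1 | d) ^ 0)) | c))
(4) ((1 ^ ((1 | d) ^ 0)) & ((1 ^ ((1 | d) ^ 0)) | c))  =[absorb_and →]=  (1 ^ ((1 | d) ^ 0))
(5) ((1 | d) ^ 0)  =[xor_false →]=  (1 | d)    ⊢ cost 8, within 8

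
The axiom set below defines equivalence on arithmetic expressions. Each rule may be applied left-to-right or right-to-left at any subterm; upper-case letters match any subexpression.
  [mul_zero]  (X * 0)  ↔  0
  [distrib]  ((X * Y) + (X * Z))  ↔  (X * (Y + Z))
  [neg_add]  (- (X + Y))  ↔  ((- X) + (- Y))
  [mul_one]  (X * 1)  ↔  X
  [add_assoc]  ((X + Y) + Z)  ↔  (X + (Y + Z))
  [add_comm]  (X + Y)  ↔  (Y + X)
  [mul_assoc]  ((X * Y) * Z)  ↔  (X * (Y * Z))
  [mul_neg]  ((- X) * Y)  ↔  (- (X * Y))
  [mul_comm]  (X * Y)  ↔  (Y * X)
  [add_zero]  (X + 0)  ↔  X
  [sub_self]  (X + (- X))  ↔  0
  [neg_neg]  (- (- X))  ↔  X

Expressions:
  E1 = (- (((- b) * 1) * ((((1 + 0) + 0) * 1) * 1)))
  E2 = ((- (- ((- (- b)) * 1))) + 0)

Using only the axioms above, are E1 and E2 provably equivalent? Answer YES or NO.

(1) (1 + 0)  =[add_zero →]=  1    ⊢ (- (((- b) * 1) * (((1 + 0) * 1) * 1)))
(2) (1 + 0)  =[add_zero →]=  1    ⊢ (- (((- b) * 1) * ((1 * 1) * 1)))
(3) ((- b) * 1)  =[mul_one →]=  (- b)    ⊢ (- ((- b) * ((1 * 1) * 1)))
(4) ((1 * 1) * 1)  =[mul_one →]=  (1 * 1)    ⊢ (- ((- b) * (1 * 1)))
(5) (1 * 1)  =[mul_one →]=  1    ⊢ (- ((- b) * 1))
(6) ((- b) * 1)  =[mul_one →]=  (- b)    ⊢ (- (- b))
(7) (- (- b))  =[add_zero ←]=  ((- (- b)) + 0)
(8) b  =[mul_one ←]=  (b * 1)    ⊢ ((- (- (b * 1))) + 0)
(9) b  =[neg_neg ←]=  (- (- b))    ⊢ E2

YES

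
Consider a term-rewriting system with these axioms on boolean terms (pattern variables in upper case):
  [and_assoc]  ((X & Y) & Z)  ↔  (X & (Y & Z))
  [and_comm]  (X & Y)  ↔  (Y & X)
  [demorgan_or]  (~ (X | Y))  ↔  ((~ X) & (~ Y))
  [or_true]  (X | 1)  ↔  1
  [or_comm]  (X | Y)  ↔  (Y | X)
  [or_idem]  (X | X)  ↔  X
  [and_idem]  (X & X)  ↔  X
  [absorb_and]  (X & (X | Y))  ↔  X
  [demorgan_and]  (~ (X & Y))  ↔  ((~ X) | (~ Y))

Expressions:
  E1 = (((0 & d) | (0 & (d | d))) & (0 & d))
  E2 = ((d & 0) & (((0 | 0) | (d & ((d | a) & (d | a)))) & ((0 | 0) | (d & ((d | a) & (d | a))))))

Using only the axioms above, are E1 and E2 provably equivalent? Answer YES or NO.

YES

1. [or_idem →] (d | d)  →  d;  E1 = (((0 & d) | (0 & d)) & (0 & d))
2. [or_idem →] ((0 & d) | (0 & d))  →  (0 & d);  E1 = ((0 & d) & (0 & d))
3. [and_idem →] ((0 & d) & (0 & d))  →  (0 & d)
4. [and_comm →] (0 & d)  →  (d & 0)
5. [absorb_and ←] 0  →  (0 & (0 | d));  E1 = (d & (0 & (0 | d)))
6. [and_assoc ←] (d & (0 & (0 | d)))  →  ((d & 0) & (0 | d))
7. [or_idem ←] 0  →  (0 | 0);  E1 = ((d & 0) & ((0 | 0) | d))
8. [absorb_and ←] d  →  (d & (d | a));  E1 = ((d & 0) & ((0 | 0) | (d & (d | a))))
9. [and_idem ←] (d | a)  →  ((d | a) & (d | a));  E1 = ((d & 0) & ((0 | 0) | (d & ((d | a) & (d | a)))))
10. [and_idem ←] ((0 | 0) | (d & ((d | a) & (d | a))))  →  (((0 | 0) | (d & ((d | a) & (d | a)))) & ((0 | 0) | (d & ((d | a) & (d | a)))));  this is E2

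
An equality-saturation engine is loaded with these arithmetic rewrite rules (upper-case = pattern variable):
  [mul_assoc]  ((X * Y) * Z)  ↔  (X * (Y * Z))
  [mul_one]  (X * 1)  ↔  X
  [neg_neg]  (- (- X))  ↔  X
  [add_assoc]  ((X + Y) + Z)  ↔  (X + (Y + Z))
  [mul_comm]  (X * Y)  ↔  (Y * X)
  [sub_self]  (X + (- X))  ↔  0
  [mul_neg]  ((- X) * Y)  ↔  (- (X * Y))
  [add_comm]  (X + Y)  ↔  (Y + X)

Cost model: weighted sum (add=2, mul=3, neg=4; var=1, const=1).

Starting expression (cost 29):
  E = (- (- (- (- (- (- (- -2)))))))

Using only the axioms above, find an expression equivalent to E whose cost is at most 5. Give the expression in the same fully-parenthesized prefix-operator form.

step 1: neg_neg (→) rewrites (- (- (- (- (- -2))))) into (- (- (- -2))), now (- (- (- (- (- -2)))))
step 2: neg_neg (→) rewrites (- (- (- -2))) into (- -2), now (- (- (- -2)))
step 3: neg_neg (→) rewrites (- (- (- -2))) into (- -2), reaching cost 5 (bound 5)

(- -2)   [cost 5]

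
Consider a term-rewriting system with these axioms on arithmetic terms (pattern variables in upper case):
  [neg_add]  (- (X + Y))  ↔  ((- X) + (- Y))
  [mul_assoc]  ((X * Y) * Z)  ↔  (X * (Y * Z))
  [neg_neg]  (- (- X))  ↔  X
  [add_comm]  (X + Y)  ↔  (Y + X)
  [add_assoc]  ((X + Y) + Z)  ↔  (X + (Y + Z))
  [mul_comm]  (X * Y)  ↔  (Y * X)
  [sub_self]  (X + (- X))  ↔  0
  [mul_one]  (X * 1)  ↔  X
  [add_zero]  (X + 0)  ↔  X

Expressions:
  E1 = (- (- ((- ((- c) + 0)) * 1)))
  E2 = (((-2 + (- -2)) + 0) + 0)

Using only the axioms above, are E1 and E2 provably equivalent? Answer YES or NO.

The axioms are sound identities: if E1 ↔* E2 then E1 and E2 evaluate identically under any assignment.
Under c=1: E1 evaluates to 1, E2 to 0. Distinct ⇒ no rewrite sequence connects them.

NO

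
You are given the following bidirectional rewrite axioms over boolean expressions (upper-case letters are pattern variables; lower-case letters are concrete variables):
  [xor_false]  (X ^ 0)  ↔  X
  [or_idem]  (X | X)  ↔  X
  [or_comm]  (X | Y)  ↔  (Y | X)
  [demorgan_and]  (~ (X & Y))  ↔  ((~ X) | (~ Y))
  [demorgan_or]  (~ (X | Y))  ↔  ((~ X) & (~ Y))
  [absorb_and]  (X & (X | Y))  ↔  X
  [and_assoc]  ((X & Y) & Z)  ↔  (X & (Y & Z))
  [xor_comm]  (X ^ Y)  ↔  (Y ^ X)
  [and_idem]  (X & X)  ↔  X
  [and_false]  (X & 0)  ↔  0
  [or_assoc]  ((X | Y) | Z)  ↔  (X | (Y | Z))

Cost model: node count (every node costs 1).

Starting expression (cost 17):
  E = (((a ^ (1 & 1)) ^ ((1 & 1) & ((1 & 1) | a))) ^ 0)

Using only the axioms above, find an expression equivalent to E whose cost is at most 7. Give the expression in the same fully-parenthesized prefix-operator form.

step 1: and_idem (→) rewrites (1 & 1) into 1, now (((a ^ 1) ^ ((1 & 1) & ((1 & 1) | a))) ^ 0)
step 2: xor_false (→) rewrites (((a ^ 1) ^ ((1 & 1) & ((1 & 1) | a))) ^ 0) into ((a ^ 1) ^ ((1 & 1) & ((1 & 1) | a)))
step 3: absorb_and (→) rewrites ((1 & 1) & ((1 & 1) | a)) into (1 & 1), reaching cost 7 (bound 7)

((a ^ 1) ^ (1 & 1))   [cost 7]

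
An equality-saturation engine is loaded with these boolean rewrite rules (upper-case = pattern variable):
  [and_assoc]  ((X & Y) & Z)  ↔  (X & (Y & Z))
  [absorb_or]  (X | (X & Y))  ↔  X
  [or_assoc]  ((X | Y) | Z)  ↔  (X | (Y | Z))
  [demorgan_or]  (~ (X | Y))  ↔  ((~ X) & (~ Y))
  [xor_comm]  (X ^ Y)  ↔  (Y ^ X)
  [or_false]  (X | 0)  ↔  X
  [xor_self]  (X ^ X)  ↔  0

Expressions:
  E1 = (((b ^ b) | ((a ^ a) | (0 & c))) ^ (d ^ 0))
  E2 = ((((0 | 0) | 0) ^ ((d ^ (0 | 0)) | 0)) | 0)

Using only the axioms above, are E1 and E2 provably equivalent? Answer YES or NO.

YES

1. [xor_self →] (a ^ a)  →  0;  E1 = (((b ^ b) | (0 | (0 & c))) ^ (d ^ 0))
2. [xor_self →] (b ^ b)  →  0;  E1 = ((0 | (0 | (0 & c))) ^ (d ^ 0))
3. [absorb_or →] (0 | (0 & c))  →  0;  E1 = ((0 | 0) ^ (d ^ 0))
4. [or_false ←] (d ^ 0)  →  ((d ^ 0) | 0);  E1 = ((0 | 0) ^ ((d ^ 0) | 0))
5. [or_false ←] 0  →  (0 | 0);  E1 = (((0 | 0) | 0) ^ ((d ^ 0) | 0))
6. [or_false ←] (((0 | 0) | 0) ^ ((d ^ 0) | 0))  →  ((((0 | 0) | 0) ^ ((d ^ 0) | 0)) | 0)
7. [or_false ←] 0  →  (0 | 0);  this is E2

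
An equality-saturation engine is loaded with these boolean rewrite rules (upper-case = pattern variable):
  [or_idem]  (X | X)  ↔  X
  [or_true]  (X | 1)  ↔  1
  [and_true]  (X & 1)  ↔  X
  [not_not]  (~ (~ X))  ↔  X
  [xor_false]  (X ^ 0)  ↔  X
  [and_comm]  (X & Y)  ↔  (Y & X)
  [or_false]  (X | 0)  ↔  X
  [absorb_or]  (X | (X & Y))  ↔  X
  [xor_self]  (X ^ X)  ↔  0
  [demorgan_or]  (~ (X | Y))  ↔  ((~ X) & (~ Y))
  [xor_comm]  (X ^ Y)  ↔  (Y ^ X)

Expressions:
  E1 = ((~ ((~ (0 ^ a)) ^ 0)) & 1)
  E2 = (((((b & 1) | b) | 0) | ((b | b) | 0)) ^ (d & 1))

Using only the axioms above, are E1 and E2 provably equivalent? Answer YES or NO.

NO

All listed rules preserve value, hence provable equivalence implies equal values everywhere; look for a separating assignment.
a=0, b=0, d=1 gives E1 ↦ 0, E2 ↦ 1; values differ ⇒ not provably equivalent.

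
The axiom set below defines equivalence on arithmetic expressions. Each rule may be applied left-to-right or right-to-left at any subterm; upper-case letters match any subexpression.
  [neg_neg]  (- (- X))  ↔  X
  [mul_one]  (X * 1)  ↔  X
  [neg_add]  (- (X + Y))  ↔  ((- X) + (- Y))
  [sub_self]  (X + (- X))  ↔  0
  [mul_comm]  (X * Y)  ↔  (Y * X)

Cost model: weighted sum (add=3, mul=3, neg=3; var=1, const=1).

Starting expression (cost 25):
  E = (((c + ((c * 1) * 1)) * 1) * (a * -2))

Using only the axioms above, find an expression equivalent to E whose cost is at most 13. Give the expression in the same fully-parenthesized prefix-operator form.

(1) (c * 1)  =[mul_one →]=  c    ⊢ (((c + (c * 1)) * 1) * (a * -2))
(2) ((c + (c * 1)) * 1)  =[mul_one →]=  (c + (c * 1))    ⊢ ((c + (c * 1)) * (a * -2))
(3) (c * 1)  =[mul_one →]=  c    ⊢ cost 13, within 13

((c + c) * (a * -2))   [cost 13]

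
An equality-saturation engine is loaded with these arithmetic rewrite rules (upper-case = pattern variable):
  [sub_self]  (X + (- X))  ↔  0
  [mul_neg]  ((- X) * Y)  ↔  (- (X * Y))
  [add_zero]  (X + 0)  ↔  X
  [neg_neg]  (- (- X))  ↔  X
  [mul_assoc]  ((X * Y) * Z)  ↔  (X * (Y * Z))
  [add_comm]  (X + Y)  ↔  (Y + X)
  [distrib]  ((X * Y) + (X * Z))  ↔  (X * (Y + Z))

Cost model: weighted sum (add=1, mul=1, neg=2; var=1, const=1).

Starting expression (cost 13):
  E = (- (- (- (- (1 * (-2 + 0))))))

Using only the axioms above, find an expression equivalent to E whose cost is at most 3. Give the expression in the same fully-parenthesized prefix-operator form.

(1) (-2 + 0)  =[add_zero →]=  -2    ⊢ (- (- (- (- (1 * -2)))))
(2) (- (- (- (1 * -2))))  =[neg_neg →]=  (- (1 * -2))    ⊢ (- (- (1 * -2)))
(3) (- (- (1 * -2)))  =[neg_neg →]=  (1 * -2)    ⊢ cost 3, within 3

(1 * -2)   [cost 3]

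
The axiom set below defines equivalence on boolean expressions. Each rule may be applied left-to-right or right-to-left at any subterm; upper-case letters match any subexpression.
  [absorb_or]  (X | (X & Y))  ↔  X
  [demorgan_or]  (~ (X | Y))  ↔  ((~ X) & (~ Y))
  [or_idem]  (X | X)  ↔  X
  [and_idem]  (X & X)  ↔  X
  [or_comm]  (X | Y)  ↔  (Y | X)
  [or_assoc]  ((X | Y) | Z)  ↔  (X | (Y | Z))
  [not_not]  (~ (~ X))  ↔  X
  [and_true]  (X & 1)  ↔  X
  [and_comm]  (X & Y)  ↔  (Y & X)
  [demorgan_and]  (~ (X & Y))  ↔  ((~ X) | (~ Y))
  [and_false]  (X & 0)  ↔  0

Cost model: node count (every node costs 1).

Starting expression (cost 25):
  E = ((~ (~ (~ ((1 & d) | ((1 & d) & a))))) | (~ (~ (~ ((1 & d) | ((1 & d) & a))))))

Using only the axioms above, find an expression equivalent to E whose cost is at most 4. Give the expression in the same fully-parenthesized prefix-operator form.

(1) ((~ (~ (~ ((1 & d) | ((1 & d) & a))))) | (~ (~ (~ ((1 & d) | ((1 & d) & a))))))  =[or_idem →]=  (~ (~ (~ ((1 & d) | ((1 & d) & a)))))
(2) (~ (~ ((1 & d) | ((1 & d) & a))))  =[not_not →]=  ((1 & d) | ((1 & d) & a))    ⊢ (~ ((1 & d) | ((1 & d) & a)))
(3) ((1 & d) | ((1 & d) & a))  =[absorb_or →]=  (1 & d)    ⊢ cost 4, within 4

(~ (1 & d))   [cost 4]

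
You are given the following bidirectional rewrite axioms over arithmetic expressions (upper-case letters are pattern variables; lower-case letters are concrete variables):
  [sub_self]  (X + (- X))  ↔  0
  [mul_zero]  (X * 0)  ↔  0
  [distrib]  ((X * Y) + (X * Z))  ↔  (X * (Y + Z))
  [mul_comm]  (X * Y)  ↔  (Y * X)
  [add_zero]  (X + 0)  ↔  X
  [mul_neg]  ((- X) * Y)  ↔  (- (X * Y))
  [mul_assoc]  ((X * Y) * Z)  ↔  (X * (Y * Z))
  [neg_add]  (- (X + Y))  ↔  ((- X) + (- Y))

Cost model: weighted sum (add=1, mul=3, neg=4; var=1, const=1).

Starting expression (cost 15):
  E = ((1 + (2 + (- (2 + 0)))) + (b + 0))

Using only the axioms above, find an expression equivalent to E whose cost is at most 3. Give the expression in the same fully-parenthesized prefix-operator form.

(1 + b)   [cost 3]

step 1: add_zero (→) rewrites (2 + 0) into 2, now ((1 + (2 + (- 2))) + (b + 0))
step 2: sub_self (→) rewrites (2 + (- 2)) into 0, now ((1 + 0) + (b + 0))
step 3: add_zero (→) rewrites (b + 0) into b, now ((1 + 0) + b)
step 4: add_zero (→) rewrites (1 + 0) into 1, reaching cost 3 (bound 3)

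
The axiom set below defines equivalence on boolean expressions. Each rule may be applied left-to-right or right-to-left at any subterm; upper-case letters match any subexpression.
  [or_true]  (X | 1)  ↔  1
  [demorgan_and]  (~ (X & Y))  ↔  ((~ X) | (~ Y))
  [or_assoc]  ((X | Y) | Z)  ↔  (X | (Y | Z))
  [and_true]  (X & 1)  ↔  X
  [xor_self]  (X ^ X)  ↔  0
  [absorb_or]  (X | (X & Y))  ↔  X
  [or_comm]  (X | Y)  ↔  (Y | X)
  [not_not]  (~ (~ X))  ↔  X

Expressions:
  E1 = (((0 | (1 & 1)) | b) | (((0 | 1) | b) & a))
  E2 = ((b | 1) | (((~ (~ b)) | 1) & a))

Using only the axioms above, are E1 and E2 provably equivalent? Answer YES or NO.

YES

step 1: and_true (→) rewrites (1 & 1) into 1, now (((0 | 1) | b) | (((0 | 1) | b) & a))
step 2: absorb_or (→) rewrites (((0 | 1) | b) | (((0 | 1) | b) & a)) into ((0 | 1) | b)
step 3: or_true (→) rewrites (0 | 1) into 1, now (1 | b)
step 4: or_comm (→) rewrites (1 | b) into (b | 1)
step 5: absorb_or (←) rewrites (b | 1) into ((b | 1) | ((b | 1) & a))
step 6: not_not (←) rewrites b into (~ (~ b)), which is E2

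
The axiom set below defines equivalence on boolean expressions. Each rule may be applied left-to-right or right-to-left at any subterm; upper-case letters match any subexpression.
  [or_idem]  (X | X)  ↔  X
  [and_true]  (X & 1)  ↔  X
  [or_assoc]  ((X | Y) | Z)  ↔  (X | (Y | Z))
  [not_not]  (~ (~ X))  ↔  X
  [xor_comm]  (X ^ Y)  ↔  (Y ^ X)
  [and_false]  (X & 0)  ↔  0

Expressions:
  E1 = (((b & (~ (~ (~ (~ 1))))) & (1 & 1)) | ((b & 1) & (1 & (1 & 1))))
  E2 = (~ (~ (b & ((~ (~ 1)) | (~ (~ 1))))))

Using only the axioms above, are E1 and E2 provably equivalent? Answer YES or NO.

(1) (~ (~ (~ 1)))  =[not_not →]=  (~ 1)    ⊢ (((b & (~ (~ 1))) & (1 & 1)) | ((b & 1) & (1 & (1 & 1))))
(2) (~ (~ 1))  =[not_not →]=  1    ⊢ (((b & 1) & (1 & 1)) | ((b & 1) & (1 & (1 & 1))))
(3) (1 & 1)  =[and_true →]=  1    ⊢ (((b & 1) & (1 & 1)) | ((b & 1) & (1 & 1)))
(4) (((b & 1) & (1 & 1)) | ((b & 1) & (1 & 1)))  =[or_idem →]=  ((b & 1) & (1 & 1))
(5) (b & 1)  =[and_true →]=  b    ⊢ (b & (1 & 1))
(6) (1 & 1)  =[and_true →]=  1    ⊢ (b & 1)
(7) 1  =[not_not ←]=  (~ (~ 1))    ⊢ (b & (~ (~ 1)))
(8) (~ (~ 1))  =[or_idem ←]=  ((~ (~ 1)) | (~ (~ 1)))    ⊢ (b & ((~ (~ 1)) | (~ (~ 1))))
(9) (b & ((~ (~ 1)) | (~ (~ 1))))  =[not_not ←]=  (~ (~ (b & ((~ (~ 1)) | (~ (~ 1))))))    ⊢ E2

YES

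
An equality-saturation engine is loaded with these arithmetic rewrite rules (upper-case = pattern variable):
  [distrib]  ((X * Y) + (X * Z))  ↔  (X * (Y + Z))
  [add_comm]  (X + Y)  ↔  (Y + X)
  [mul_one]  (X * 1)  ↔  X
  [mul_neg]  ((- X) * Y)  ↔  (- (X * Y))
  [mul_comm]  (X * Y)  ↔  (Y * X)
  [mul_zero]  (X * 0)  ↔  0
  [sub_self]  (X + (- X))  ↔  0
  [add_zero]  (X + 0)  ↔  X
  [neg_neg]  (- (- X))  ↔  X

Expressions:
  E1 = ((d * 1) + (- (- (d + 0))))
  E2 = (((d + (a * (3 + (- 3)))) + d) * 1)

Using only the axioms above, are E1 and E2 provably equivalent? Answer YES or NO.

1. [add_zero →] (d + 0)  →  d;  E1 = ((d * 1) + (- (- d)))
2. [neg_neg →] (- (- d))  →  d;  E1 = ((d * 1) + d)
3. [mul_one →] (d * 1)  →  d;  E1 = (d + d)
4. [add_zero ←] d  →  (d + 0);  E1 = ((d + 0) + d)
5. [mul_zero ←] 0  →  (a * 0);  E1 = ((d + (a * 0)) + d)
6. [mul_one ←] ((d + (a * 0)) + d)  →  (((d + (a * 0)) + d) * 1)
7. [sub_self ←] 0  →  (3 + (- 3));  this is E2

YES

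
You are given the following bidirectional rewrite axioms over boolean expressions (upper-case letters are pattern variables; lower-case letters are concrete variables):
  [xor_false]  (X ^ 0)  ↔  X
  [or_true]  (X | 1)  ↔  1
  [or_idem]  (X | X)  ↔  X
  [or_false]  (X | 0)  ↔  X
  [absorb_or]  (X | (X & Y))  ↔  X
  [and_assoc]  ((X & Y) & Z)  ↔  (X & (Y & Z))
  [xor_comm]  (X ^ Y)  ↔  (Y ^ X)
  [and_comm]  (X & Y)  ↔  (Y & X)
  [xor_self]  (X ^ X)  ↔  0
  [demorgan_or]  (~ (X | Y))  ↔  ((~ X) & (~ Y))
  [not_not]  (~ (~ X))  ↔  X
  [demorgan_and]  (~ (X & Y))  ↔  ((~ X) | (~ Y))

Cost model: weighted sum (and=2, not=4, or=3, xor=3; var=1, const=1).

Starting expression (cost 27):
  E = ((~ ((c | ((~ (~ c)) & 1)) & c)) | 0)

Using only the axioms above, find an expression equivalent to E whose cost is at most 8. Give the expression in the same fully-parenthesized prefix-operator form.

(~ (c & c))   [cost 8]

(1) (~ (~ c))  =[not_not →]=  c    ⊢ ((~ ((c | (c & 1)) & c)) | 0)
(2) (c | (c & 1))  =[absorb_or →]=  c    ⊢ ((~ (c & c)) | 0)
(3) ((~ (c & c)) | 0)  =[or_false →]=  (~ (c & c))    ⊢ cost 8, within 8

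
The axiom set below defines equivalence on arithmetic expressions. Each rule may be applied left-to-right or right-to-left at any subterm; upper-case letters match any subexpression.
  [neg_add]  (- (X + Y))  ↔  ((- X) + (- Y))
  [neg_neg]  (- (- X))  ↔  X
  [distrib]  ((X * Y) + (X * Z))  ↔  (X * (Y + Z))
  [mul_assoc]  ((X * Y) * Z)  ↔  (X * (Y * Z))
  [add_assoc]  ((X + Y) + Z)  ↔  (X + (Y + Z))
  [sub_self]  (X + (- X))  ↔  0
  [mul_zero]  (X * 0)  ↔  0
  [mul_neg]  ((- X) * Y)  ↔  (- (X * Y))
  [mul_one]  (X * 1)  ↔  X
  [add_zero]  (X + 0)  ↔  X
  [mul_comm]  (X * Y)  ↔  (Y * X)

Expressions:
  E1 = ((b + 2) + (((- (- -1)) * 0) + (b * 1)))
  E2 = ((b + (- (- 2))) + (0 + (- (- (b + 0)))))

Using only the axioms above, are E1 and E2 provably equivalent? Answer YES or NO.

(1) (- (- -1))  =[neg_neg →]=  -1    ⊢ ((b + 2) + ((-1 * 0) + (b * 1)))
(2) (b * 1)  =[mul_one →]=  b    ⊢ ((b + 2) + ((-1 * 0) + b))
(3) (-1 * 0)  =[mul_zero →]=  0    ⊢ ((b + 2) + (0 + b))
(4) 2  =[neg_neg ←]=  (- (- 2))    ⊢ ((b + (- (- 2))) + (0 + b))
(5) b  =[add_zero ←]=  (b + 0)    ⊢ ((b + (- (- 2))) + (0 + (b + 0)))
(6) (b + 0)  =[neg_neg ←]=  (- (- (b + 0)))    ⊢ E2

YES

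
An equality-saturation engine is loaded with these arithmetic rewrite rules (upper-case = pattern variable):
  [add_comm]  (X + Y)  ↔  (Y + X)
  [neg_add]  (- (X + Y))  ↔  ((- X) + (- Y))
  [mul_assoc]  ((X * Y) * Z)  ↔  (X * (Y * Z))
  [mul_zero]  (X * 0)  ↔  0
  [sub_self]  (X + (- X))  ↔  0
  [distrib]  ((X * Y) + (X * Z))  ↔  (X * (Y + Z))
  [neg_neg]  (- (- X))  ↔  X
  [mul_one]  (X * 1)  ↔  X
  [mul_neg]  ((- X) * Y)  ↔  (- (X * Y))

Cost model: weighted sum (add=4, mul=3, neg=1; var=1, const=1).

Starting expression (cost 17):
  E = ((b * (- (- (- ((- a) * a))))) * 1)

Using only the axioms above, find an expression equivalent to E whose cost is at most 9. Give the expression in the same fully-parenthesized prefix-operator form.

step 1: neg_neg (→) rewrites (- (- ((- a) * a))) into ((- a) * a), now ((b * (- ((- a) * a))) * 1)
step 2: mul_neg (→) rewrites ((- a) * a) into (- (a * a)), now ((b * (- (- (a * a)))) * 1)
step 3: mul_one (→) rewrites ((b * (- (- (a * a)))) * 1) into (b * (- (- (a * a))))
step 4: neg_neg (→) rewrites (- (- (a * a))) into (a * a), reaching cost 9 (bound 9)

(b * (a * a))   [cost 9]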